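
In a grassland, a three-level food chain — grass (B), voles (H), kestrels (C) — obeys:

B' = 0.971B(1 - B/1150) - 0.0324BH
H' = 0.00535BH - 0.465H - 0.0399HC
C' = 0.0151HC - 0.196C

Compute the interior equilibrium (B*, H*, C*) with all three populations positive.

From dC/dt = 0: 0.0151H* = 0.196, so H* = 13.
From dB/dt = 0: 0.971(1 - B*/1150) = 0.0324·13, giving B* = 1150·(1 - 0.433) = 652.
From dH/dt = 0: 0.00535·652 - 0.465 = 0.0399C*, so C* = 3.02/0.0399 = 75.8.

B* ≈ 652, H* ≈ 13, C* ≈ 75.8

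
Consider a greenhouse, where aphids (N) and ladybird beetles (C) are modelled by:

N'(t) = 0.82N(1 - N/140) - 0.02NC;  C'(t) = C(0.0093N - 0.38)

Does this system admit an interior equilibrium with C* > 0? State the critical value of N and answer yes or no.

The predator equation gives dC/dt > 0 only when N > 0.38/0.0093 = 40.9.
Without the predator, N → K = 140. Since 140 > 40.9, the predator can invade and persist.

Threshold N = 40.9; K > 40.9, so yes, the predator persists.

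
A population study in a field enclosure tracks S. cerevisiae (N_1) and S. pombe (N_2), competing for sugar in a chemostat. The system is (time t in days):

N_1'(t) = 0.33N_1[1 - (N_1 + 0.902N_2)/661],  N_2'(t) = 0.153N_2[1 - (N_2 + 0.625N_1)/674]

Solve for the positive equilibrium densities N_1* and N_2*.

N_1* ≈ 122, N_2* ≈ 598

Setting both brackets to zero gives the nullclines N_1 + 0.902N_2 = 661 and 0.625N_1 + N_2 = 674.
Substituting N_2 = 674 - 0.625N_1 into the first: N_1(1 - 0.902·0.625) = 661 - 0.902·674.
So N_1* = 53.1/0.436 = 122, and then N_2* = 674 - 0.625·122 = 598.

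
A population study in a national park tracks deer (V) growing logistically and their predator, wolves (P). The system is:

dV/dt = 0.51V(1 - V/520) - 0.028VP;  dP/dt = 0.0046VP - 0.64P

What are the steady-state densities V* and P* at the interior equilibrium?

V* ≈ 139, P* ≈ 13.3

From dP/dt = 0 with P > 0: 0.0046V* = 0.64, so V* = 139.
Substitute into dV/dt = 0: 0.51(1 - 139/520) = 0.028P*.
The bracket is 0.732, giving P* = 0.374/0.028 = 13.3.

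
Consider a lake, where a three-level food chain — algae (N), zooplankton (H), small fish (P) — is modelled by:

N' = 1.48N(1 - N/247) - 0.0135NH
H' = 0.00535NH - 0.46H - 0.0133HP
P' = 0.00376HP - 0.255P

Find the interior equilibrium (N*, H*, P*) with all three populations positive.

From dP/dt = 0: 0.00376H* = 0.255, so H* = 67.8.
From dN/dt = 0: 1.48(1 - N*/247) = 0.0135·67.8, giving N* = 247·(1 - 0.619) = 94.2.
From dH/dt = 0: 0.00535·94.2 - 0.46 = 0.0133P*, so P* = 0.044/0.0133 = 3.31.

N* ≈ 94.2, H* ≈ 67.8, P* ≈ 3.31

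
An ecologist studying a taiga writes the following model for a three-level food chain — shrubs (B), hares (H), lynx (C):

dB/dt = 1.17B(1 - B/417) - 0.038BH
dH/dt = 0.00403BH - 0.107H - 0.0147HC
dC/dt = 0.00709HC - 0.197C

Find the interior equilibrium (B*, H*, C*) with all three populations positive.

From dC/dt = 0: 0.00709H* = 0.197, so H* = 27.8.
From dB/dt = 0: 1.17(1 - B*/417) = 0.038·27.8, giving B* = 417·(1 - 0.902) = 40.7.
From dH/dt = 0: 0.00403·40.7 - 0.107 = 0.0147C*, so C* = 0.057/0.0147 = 3.87.

B* ≈ 40.7, H* ≈ 27.8, C* ≈ 3.87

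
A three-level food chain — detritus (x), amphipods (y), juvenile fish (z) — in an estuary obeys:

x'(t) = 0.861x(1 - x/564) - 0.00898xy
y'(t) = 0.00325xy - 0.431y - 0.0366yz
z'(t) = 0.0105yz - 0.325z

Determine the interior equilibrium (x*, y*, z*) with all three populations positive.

x* ≈ 382, y* ≈ 31, z* ≈ 22.1

From dz/dt = 0: 0.0105y* = 0.325, so y* = 31.
From dx/dt = 0: 0.861(1 - x*/564) = 0.00898·31, giving x* = 564·(1 - 0.323) = 382.
From dy/dt = 0: 0.00325·382 - 0.431 = 0.0366z*, so z* = 0.81/0.0366 = 22.1.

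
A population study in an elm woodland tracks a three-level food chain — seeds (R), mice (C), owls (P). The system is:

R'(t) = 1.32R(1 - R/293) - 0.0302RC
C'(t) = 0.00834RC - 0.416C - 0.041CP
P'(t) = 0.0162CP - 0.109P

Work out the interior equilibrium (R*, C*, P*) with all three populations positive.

R* ≈ 248, C* ≈ 6.73, P* ≈ 40.3

From dP/dt = 0: 0.0162C* = 0.109, so C* = 6.73.
From dR/dt = 0: 1.32(1 - R*/293) = 0.0302·6.73, giving R* = 293·(1 - 0.154) = 248.
From dC/dt = 0: 0.00834·248 - 0.416 = 0.041P*, so P* = 1.65/0.041 = 40.3.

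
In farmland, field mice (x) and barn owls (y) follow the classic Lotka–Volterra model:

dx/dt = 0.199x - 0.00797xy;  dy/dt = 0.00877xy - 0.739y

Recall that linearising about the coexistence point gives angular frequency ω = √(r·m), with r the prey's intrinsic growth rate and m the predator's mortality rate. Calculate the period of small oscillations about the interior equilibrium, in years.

Here r = 0.199 and m = 0.739, so r·m = 0.147.
ω = √0.147 = 0.383 per year, hence T = 2π/ω ≈ 16.4 years.

T ≈ 16.4 years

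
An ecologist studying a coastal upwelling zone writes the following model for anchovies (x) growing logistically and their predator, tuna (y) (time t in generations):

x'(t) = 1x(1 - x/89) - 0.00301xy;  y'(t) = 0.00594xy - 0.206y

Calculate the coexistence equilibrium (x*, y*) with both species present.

x* ≈ 34.7, y* ≈ 203

From dy/dt = 0 with y > 0: 0.00594x* = 0.206, so x* = 34.7.
Substitute into dx/dt = 0: 1(1 - 34.7/89) = 0.00301y*.
The bracket is 0.61, giving y* = 0.61/0.00301 = 203.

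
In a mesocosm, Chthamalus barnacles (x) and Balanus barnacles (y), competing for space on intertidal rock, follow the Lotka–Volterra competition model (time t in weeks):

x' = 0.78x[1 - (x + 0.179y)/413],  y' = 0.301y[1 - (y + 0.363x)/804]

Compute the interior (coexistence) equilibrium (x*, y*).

x* ≈ 288, y* ≈ 700

Setting both brackets to zero gives the nullclines x + 0.179y = 413 and 0.363x + y = 804.
Substituting y = 804 - 0.363x into the first: x(1 - 0.179·0.363) = 413 - 0.179·804.
So x* = 269/0.935 = 288, and then y* = 804 - 0.363·288 = 700.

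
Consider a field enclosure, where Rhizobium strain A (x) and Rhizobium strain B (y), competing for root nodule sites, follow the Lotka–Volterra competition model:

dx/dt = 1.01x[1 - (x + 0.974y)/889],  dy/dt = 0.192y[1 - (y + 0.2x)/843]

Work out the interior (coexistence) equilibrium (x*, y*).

x* ≈ 84.3, y* ≈ 826

Setting both brackets to zero gives the nullclines x + 0.974y = 889 and 0.2x + y = 843.
Substituting y = 843 - 0.2x into the first: x(1 - 0.974·0.2) = 889 - 0.974·843.
So x* = 67.9/0.805 = 84.3, and then y* = 843 - 0.2·84.3 = 826.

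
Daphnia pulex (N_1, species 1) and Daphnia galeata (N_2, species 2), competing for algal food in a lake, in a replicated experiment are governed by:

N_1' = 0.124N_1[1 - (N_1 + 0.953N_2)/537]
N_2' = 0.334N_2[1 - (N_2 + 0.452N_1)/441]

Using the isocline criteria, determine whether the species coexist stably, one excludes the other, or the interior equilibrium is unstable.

Compare the nullcline intercepts: K1/α12 = 537/0.953 = 563 > K2 = 441; K2/α21 = 441/0.452 = 976 > K1 = 537.
Since both inequalities hold, each species can invade when rare, so the interior equilibrium is stable.

stable coexistence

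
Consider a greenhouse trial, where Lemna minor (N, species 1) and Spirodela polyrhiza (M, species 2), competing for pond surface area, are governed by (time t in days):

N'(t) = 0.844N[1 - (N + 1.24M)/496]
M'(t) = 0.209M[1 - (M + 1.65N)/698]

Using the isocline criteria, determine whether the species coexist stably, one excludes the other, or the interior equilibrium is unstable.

Compare the nullcline intercepts: K1/α12 = 496/1.24 = 400 < K2 = 698; K2/α21 = 698/1.65 = 423 < K1 = 496.
Since both are reversed, neither can invade when rare; the interior point is a saddle.

unstable coexistence (outcome depends on initial conditions)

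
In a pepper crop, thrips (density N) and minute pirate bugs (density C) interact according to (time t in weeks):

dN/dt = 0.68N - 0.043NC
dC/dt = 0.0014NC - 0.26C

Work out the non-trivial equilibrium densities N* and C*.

Set dC/dt = 0 with C > 0: 0.0014N - 0.26 = 0, so N* = 0.26/0.0014 = 186.
Set dN/dt = 0 with N > 0: 0.68 - 0.043C = 0, so C* = 0.68/0.043 = 15.8.

N* ≈ 186, C* ≈ 15.8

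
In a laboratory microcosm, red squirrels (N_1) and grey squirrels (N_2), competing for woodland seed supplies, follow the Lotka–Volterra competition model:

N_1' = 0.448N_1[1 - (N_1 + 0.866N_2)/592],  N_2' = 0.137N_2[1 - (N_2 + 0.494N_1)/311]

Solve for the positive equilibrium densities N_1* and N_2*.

Setting both brackets to zero gives the nullclines N_1 + 0.866N_2 = 592 and 0.494N_1 + N_2 = 311.
Substituting N_2 = 311 - 0.494N_1 into the first: N_1(1 - 0.866·0.494) = 592 - 0.866·311.
So N_1* = 323/0.572 = 564, and then N_2* = 311 - 0.494·564 = 32.4.

N_1* ≈ 564, N_2* ≈ 32.4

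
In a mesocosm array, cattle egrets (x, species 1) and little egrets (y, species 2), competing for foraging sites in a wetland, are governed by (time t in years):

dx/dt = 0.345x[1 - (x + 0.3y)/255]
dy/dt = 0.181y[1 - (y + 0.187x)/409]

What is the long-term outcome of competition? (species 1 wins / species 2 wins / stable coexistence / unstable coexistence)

stable coexistence

Compare the nullcline intercepts: K1/α12 = 255/0.3 = 850 > K2 = 409; K2/α21 = 409/0.187 = 2190 > K1 = 255.
Since both inequalities hold, each species can invade when rare, so the interior equilibrium is stable.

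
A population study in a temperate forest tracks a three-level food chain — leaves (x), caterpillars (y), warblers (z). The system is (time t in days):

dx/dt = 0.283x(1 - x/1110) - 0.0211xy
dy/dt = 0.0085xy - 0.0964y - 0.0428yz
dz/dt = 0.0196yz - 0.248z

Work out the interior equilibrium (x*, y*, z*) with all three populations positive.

From dz/dt = 0: 0.0196y* = 0.248, so y* = 12.7.
From dx/dt = 0: 0.283(1 - x*/1110) = 0.0211·12.7, giving x* = 1110·(1 - 0.943) = 62.8.
From dy/dt = 0: 0.0085·62.8 - 0.0964 = 0.0428z*, so z* = 0.438/0.0428 = 10.2.

x* ≈ 62.8, y* ≈ 12.7, z* ≈ 10.2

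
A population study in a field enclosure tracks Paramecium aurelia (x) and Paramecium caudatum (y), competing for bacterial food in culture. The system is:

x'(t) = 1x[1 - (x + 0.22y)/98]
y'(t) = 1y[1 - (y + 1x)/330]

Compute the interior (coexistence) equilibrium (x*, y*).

x* ≈ 32.6, y* ≈ 297

Setting both brackets to zero gives the nullclines x + 0.22y = 98 and 1x + y = 330.
Substituting y = 330 - 1x into the first: x(1 - 0.22·1) = 98 - 0.22·330.
So x* = 25.4/0.78 = 32.6, and then y* = 330 - 1·32.6 = 297.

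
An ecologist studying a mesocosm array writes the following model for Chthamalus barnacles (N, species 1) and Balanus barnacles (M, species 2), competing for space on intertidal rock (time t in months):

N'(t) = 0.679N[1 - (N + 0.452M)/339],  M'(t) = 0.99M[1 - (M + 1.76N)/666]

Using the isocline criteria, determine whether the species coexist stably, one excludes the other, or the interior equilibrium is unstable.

Compare the nullcline intercepts: K1/α12 = 339/0.452 = 750 > K2 = 666; K2/α21 = 666/1.76 = 378 > K1 = 339.
Since both inequalities hold, each species can invade when rare, so the interior equilibrium is stable.

stable coexistence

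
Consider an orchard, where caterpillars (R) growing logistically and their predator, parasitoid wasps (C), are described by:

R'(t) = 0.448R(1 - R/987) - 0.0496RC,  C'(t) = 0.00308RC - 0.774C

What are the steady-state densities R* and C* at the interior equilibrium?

From dC/dt = 0 with C > 0: 0.00308R* = 0.774, so R* = 251.
Substitute into dR/dt = 0: 0.448(1 - 251/987) = 0.0496C*.
The bracket is 0.745, giving C* = 0.334/0.0496 = 6.73.

R* ≈ 251, C* ≈ 6.73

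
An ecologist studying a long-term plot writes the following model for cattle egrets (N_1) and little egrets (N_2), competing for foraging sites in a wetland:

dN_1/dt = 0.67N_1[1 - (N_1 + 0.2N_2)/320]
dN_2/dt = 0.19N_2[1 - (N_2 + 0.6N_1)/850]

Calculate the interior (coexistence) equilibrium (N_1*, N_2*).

N_1* ≈ 170, N_2* ≈ 748

Setting both brackets to zero gives the nullclines N_1 + 0.2N_2 = 320 and 0.6N_1 + N_2 = 850.
Substituting N_2 = 850 - 0.6N_1 into the first: N_1(1 - 0.2·0.6) = 320 - 0.2·850.
So N_1* = 150/0.88 = 170, and then N_2* = 850 - 0.6·170 = 748.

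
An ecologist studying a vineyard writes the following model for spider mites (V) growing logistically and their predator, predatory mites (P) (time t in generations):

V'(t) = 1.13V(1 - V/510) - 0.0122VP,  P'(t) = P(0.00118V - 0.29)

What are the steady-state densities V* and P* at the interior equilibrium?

V* ≈ 246, P* ≈ 48

From dP/dt = 0 with P > 0: 0.00118V* = 0.29, so V* = 246.
Substitute into dV/dt = 0: 1.13(1 - 246/510) = 0.0122P*.
The bracket is 0.518, giving P* = 0.585/0.0122 = 48.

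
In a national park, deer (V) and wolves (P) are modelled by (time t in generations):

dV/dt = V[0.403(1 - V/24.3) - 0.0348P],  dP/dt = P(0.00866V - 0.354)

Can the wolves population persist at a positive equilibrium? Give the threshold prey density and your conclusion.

The predator equation gives dP/dt > 0 only when V > 0.354/0.00866 = 40.9.
Without the predator, V → K = 24.3. Since 24.3 < 40.9, the predator cannot invade.

Threshold V = 40.9; K < 40.9, so no, the predator goes extinct.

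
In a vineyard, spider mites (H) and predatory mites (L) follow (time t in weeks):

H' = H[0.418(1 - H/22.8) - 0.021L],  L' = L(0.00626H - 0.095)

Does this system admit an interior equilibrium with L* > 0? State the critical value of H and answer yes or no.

The predator equation gives dL/dt > 0 only when H > 0.095/0.00626 = 15.2.
Without the predator, H → K = 22.8. Since 22.8 > 15.2, the predator can invade and persist.

Threshold H = 15.2; K > 15.2, so yes, the predator persists.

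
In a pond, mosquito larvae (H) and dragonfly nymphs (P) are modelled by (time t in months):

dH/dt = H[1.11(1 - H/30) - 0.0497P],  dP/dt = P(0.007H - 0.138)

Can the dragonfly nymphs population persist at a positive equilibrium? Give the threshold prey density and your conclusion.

The predator equation gives dP/dt > 0 only when H > 0.138/0.007 = 19.7.
Without the predator, H → K = 30. Since 30 > 19.7, the predator can invade and persist.

Threshold H = 19.7; K > 19.7, so yes, the predator persists.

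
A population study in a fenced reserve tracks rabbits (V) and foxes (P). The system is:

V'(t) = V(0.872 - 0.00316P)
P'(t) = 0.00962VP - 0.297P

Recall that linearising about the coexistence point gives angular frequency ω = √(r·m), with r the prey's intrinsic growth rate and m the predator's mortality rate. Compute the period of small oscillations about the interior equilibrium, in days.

T ≈ 12.3 days

Here r = 0.872 and m = 0.297, so r·m = 0.259.
ω = √0.259 = 0.509 per day, hence T = 2π/ω ≈ 12.3 days.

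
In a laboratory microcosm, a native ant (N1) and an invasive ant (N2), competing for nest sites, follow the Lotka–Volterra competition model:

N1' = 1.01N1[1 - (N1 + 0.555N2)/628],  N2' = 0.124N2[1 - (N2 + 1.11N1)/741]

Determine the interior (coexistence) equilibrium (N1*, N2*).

Setting both brackets to zero gives the nullclines N1 + 0.555N2 = 628 and 1.11N1 + N2 = 741.
Substituting N2 = 741 - 1.11N1 into the first: N1(1 - 0.555·1.11) = 628 - 0.555·741.
So N1* = 217/0.384 = 565, and then N2* = 741 - 1.11·565 = 114.

N1* ≈ 565, N2* ≈ 114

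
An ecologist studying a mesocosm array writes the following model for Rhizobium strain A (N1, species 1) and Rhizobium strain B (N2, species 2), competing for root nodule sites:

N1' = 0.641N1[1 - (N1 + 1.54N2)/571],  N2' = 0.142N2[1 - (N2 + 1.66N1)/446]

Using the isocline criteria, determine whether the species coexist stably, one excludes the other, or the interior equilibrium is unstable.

Compare the nullcline intercepts: K1/α12 = 571/1.54 = 371 < K2 = 446; K2/α21 = 446/1.66 = 269 < K1 = 571.
Since both are reversed, neither can invade when rare; the interior point is a saddle.

unstable coexistence (outcome depends on initial conditions)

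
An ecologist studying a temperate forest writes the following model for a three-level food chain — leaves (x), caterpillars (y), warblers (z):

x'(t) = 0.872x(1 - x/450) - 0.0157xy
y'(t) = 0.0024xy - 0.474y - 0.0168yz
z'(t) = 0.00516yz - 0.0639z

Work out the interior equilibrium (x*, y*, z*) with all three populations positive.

From dz/dt = 0: 0.00516y* = 0.0639, so y* = 12.4.
From dx/dt = 0: 0.872(1 - x*/450) = 0.0157·12.4, giving x* = 450·(1 - 0.223) = 350.
From dy/dt = 0: 0.0024·350 - 0.474 = 0.0168z*, so z* = 0.365/0.0168 = 21.7.

x* ≈ 350, y* ≈ 12.4, z* ≈ 21.7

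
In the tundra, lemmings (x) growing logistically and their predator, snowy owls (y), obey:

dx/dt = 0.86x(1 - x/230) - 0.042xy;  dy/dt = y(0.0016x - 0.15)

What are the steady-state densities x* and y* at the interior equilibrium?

x* ≈ 93.7, y* ≈ 12.1

From dy/dt = 0 with y > 0: 0.0016x* = 0.15, so x* = 93.7.
Substitute into dx/dt = 0: 0.86(1 - 93.7/230) = 0.042y*.
The bracket is 0.592, giving y* = 0.509/0.042 = 12.1.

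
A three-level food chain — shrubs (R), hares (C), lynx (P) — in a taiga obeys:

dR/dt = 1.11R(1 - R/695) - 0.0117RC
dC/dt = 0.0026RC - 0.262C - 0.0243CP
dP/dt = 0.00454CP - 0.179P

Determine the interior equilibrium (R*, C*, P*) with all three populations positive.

R* ≈ 406, C* ≈ 39.4, P* ≈ 32.7

From dP/dt = 0: 0.00454C* = 0.179, so C* = 39.4.
From dR/dt = 0: 1.11(1 - R*/695) = 0.0117·39.4, giving R* = 695·(1 - 0.416) = 406.
From dC/dt = 0: 0.0026·406 - 0.262 = 0.0243P*, so P* = 0.794/0.0243 = 32.7.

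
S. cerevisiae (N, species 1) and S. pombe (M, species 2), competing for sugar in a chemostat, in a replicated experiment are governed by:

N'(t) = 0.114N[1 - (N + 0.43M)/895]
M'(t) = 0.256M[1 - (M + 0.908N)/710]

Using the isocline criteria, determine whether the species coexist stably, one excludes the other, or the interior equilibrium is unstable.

species 1 excludes species 2

Compare the nullcline intercepts: K1/α12 = 895/0.43 = 2080 > K2 = 710; K2/α21 = 710/0.908 = 782 < K1 = 895.
Since the inequalities point opposite ways, species 1 can invade but species 2 cannot.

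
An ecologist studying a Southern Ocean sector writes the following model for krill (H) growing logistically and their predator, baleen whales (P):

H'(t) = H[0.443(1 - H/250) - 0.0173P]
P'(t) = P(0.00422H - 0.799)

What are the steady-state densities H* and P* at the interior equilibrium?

From dP/dt = 0 with P > 0: 0.00422H* = 0.799, so H* = 189.
Substitute into dH/dt = 0: 0.443(1 - 189/250) = 0.0173P*.
The bracket is 0.243, giving P* = 0.107/0.0173 = 6.21.

H* ≈ 189, P* ≈ 6.21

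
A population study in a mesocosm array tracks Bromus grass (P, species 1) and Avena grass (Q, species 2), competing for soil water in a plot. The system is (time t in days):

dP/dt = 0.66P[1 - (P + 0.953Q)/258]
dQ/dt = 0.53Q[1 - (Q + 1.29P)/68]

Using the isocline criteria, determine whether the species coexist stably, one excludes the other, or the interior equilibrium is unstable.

Compare the nullcline intercepts: K1/α12 = 258/0.953 = 271 > K2 = 68; K2/α21 = 68/1.29 = 52.7 < K1 = 258.
Since the inequalities point opposite ways, species 1 can invade but species 2 cannot.

species 1 excludes species 2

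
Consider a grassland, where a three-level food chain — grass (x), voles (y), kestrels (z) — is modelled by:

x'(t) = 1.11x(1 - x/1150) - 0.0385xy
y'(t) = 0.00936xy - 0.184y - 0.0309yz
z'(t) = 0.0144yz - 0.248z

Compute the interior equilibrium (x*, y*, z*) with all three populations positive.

From dz/dt = 0: 0.0144y* = 0.248, so y* = 17.2.
From dx/dt = 0: 1.11(1 - x*/1150) = 0.0385·17.2, giving x* = 1150·(1 - 0.597) = 463.
From dy/dt = 0: 0.00936·463 - 0.184 = 0.0309z*, so z* = 4.15/0.0309 = 134.

x* ≈ 463, y* ≈ 17.2, z* ≈ 134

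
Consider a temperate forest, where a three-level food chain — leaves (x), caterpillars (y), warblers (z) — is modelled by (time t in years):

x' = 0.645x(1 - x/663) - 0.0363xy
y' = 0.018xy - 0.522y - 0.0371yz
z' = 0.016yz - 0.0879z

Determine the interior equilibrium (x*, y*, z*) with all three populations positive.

x* ≈ 458, y* ≈ 5.49, z* ≈ 208

From dz/dt = 0: 0.016y* = 0.0879, so y* = 5.49.
From dx/dt = 0: 0.645(1 - x*/663) = 0.0363·5.49, giving x* = 663·(1 - 0.309) = 458.
From dy/dt = 0: 0.018·458 - 0.522 = 0.0371z*, so z* = 7.72/0.0371 = 208.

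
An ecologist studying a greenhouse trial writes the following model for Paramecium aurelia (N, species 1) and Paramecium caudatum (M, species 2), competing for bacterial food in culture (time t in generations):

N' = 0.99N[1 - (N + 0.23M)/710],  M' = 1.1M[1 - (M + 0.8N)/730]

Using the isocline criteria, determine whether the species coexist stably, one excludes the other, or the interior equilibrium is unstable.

stable coexistence

Compare the nullcline intercepts: K1/α12 = 710/0.23 = 3090 > K2 = 730; K2/α21 = 730/0.8 = 912 > K1 = 710.
Since both inequalities hold, each species can invade when rare, so the interior equilibrium is stable.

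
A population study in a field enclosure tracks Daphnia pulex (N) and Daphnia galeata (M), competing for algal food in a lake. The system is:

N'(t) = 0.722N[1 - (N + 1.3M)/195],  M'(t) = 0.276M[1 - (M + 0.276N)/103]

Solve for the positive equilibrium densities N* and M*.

N* ≈ 95.3, M* ≈ 76.7

Setting both brackets to zero gives the nullclines N + 1.3M = 195 and 0.276N + M = 103.
Substituting M = 103 - 0.276N into the first: N(1 - 1.3·0.276) = 195 - 1.3·103.
So N* = 61.1/0.641 = 95.3, and then M* = 103 - 0.276·95.3 = 76.7.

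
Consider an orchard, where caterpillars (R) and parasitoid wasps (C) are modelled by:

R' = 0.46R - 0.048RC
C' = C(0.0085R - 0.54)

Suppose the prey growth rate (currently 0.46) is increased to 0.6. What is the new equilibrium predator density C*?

C* ≈ 12.5

At the interior fixed point, setting dR/dt = 0 with R > 0 fixes C* = (prey growth rate)/(RC coefficient) — independent of the other coefficients.
With the change, C* = 0.6/0.048 = 12.5; it rises from 9.58.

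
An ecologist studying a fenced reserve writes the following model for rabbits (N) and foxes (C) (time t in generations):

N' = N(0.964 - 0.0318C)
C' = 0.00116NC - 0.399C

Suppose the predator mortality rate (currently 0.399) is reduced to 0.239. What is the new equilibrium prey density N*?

At the interior fixed point, setting dC/dt = 0 with C > 0 fixes N* = (predator death rate)/(NC coefficient) — independent of the other coefficients.
With the change, N* = 0.239/0.00116 = 206; it falls from 344.

N* ≈ 206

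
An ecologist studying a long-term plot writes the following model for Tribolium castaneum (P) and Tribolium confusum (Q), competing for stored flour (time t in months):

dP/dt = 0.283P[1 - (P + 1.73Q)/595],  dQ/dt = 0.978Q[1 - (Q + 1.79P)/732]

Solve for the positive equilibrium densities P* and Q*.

P* ≈ 320, Q* ≈ 159

Setting both brackets to zero gives the nullclines P + 1.73Q = 595 and 1.79P + Q = 732.
Substituting Q = 732 - 1.79P into the first: P(1 - 1.73·1.79) = 595 - 1.73·732.
So P* = -671/-2.1 = 320, and then Q* = 732 - 1.79·320 = 159.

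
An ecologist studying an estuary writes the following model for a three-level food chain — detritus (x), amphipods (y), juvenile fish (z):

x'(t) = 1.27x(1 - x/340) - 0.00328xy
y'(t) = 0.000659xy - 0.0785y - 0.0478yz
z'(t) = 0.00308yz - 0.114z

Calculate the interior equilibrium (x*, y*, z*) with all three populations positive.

From dz/dt = 0: 0.00308y* = 0.114, so y* = 37.
From dx/dt = 0: 1.27(1 - x*/340) = 0.00328·37, giving x* = 340·(1 - 0.0956) = 307.
From dy/dt = 0: 0.000659·307 - 0.0785 = 0.0478z*, so z* = 0.124/0.0478 = 2.6.

x* ≈ 307, y* ≈ 37, z* ≈ 2.6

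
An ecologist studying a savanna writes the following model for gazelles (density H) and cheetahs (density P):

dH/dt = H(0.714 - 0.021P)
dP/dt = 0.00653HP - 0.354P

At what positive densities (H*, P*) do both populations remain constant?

Set dP/dt = 0 with P > 0: 0.00653H - 0.354 = 0, so H* = 0.354/0.00653 = 54.2.
Set dH/dt = 0 with H > 0: 0.714 - 0.021P = 0, so P* = 0.714/0.021 = 34.

H* ≈ 54.2, P* ≈ 34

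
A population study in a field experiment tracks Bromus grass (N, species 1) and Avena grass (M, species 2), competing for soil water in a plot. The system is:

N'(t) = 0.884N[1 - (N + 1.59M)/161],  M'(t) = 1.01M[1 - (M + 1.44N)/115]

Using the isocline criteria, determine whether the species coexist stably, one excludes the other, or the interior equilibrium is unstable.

Compare the nullcline intercepts: K1/α12 = 161/1.59 = 101 < K2 = 115; K2/α21 = 115/1.44 = 79.9 < K1 = 161.
Since both are reversed, neither can invade when rare; the interior point is a saddle.

unstable coexistence (outcome depends on initial conditions)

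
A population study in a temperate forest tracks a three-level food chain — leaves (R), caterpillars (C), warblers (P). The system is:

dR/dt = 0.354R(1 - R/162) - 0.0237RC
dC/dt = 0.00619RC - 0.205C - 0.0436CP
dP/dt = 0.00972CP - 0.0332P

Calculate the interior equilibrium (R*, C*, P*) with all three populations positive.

From dP/dt = 0: 0.00972C* = 0.0332, so C* = 3.42.
From dR/dt = 0: 0.354(1 - R*/162) = 0.0237·3.42, giving R* = 162·(1 - 0.229) = 125.
From dC/dt = 0: 0.00619·125 - 0.205 = 0.0436P*, so P* = 0.568/0.0436 = 13.

R* ≈ 125, C* ≈ 3.42, P* ≈ 13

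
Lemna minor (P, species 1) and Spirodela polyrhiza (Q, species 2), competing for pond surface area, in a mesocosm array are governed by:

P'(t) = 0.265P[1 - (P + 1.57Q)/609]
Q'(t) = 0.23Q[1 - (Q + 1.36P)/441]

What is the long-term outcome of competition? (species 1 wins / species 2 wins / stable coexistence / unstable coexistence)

Compare the nullcline intercepts: K1/α12 = 609/1.57 = 388 < K2 = 441; K2/α21 = 441/1.36 = 324 < K1 = 609.
Since both are reversed, neither can invade when rare; the interior point is a saddle.

unstable coexistence (outcome depends on initial conditions)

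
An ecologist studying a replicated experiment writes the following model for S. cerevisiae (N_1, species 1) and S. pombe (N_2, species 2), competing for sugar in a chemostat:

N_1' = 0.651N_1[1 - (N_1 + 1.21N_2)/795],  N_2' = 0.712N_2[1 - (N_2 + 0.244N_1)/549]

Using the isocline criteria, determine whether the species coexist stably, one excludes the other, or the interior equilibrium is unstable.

Compare the nullcline intercepts: K1/α12 = 795/1.21 = 657 > K2 = 549; K2/α21 = 549/0.244 = 2250 > K1 = 795.
Since both inequalities hold, each species can invade when rare, so the interior equilibrium is stable.

stable coexistence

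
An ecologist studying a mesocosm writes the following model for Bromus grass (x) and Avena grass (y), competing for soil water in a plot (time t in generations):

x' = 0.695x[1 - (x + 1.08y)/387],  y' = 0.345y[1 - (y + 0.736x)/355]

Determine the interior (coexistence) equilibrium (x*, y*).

x* ≈ 17.6, y* ≈ 342

Setting both brackets to zero gives the nullclines x + 1.08y = 387 and 0.736x + y = 355.
Substituting y = 355 - 0.736x into the first: x(1 - 1.08·0.736) = 387 - 1.08·355.
So x* = 3.6/0.205 = 17.6, and then y* = 355 - 0.736·17.6 = 342.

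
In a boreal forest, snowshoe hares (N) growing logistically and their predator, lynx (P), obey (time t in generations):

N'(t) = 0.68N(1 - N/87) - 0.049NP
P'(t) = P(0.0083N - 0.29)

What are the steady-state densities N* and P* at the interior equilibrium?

N* ≈ 34.9, P* ≈ 8.3

From dP/dt = 0 with P > 0: 0.0083N* = 0.29, so N* = 34.9.
Substitute into dN/dt = 0: 0.68(1 - 34.9/87) = 0.049P*.
The bracket is 0.598, giving P* = 0.407/0.049 = 8.3.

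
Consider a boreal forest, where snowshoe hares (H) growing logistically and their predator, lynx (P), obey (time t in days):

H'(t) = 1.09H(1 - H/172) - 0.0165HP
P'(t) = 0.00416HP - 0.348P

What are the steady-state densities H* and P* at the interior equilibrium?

From dP/dt = 0 with P > 0: 0.00416H* = 0.348, so H* = 83.7.
Substitute into dH/dt = 0: 1.09(1 - 83.7/172) = 0.0165P*.
The bracket is 0.514, giving P* = 0.56/0.0165 = 33.9.

H* ≈ 83.7, P* ≈ 33.9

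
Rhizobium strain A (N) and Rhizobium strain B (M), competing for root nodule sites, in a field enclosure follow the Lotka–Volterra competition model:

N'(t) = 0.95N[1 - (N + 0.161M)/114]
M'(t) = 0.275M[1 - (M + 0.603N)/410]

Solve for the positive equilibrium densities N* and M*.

Setting both brackets to zero gives the nullclines N + 0.161M = 114 and 0.603N + M = 410.
Substituting M = 410 - 0.603N into the first: N(1 - 0.161·0.603) = 114 - 0.161·410.
So N* = 48/0.903 = 53.1, and then M* = 410 - 0.603·53.1 = 378.

N* ≈ 53.1, M* ≈ 378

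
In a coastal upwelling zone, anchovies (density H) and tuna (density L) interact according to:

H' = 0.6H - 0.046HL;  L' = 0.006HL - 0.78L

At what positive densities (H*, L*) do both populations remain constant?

H* ≈ 130, L* ≈ 13

Set dL/dt = 0 with L > 0: 0.006H - 0.78 = 0, so H* = 0.78/0.006 = 130.
Set dH/dt = 0 with H > 0: 0.6 - 0.046L = 0, so L* = 0.6/0.046 = 13.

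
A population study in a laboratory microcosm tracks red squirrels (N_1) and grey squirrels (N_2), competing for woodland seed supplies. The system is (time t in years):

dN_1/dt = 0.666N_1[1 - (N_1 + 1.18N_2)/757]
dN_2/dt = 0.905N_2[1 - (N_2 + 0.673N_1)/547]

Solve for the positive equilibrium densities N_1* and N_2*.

Setting both brackets to zero gives the nullclines N_1 + 1.18N_2 = 757 and 0.673N_1 + N_2 = 547.
Substituting N_2 = 547 - 0.673N_1 into the first: N_1(1 - 1.18·0.673) = 757 - 1.18·547.
So N_1* = 112/0.206 = 542, and then N_2* = 547 - 0.673·542 = 182.

N_1* ≈ 542, N_2* ≈ 182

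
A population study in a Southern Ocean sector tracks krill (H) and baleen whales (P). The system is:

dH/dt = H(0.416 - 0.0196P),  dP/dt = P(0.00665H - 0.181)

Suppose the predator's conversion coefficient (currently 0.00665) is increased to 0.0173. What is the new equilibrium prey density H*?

H* ≈ 10.5

At the interior fixed point, setting dP/dt = 0 with P > 0 fixes H* = (predator death rate)/(HP coefficient) — independent of the other coefficients.
With the change, H* = 0.181/0.0173 = 10.5; it falls from 27.2.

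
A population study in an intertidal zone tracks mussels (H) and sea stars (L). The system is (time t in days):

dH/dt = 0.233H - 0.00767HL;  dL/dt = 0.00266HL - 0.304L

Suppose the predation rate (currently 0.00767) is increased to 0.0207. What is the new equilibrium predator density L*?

L* ≈ 11.3

At the interior fixed point, setting dH/dt = 0 with H > 0 fixes L* = (prey growth rate)/(HL coefficient) — independent of the other coefficients.
With the change, L* = 0.233/0.0207 = 11.3; it falls from 30.4.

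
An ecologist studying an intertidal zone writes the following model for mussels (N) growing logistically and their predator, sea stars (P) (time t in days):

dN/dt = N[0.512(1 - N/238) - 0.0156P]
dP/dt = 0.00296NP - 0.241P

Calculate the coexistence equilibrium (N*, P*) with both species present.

N* ≈ 81.4, P* ≈ 21.6

From dP/dt = 0 with P > 0: 0.00296N* = 0.241, so N* = 81.4.
Substitute into dN/dt = 0: 0.512(1 - 81.4/238) = 0.0156P*.
The bracket is 0.658, giving P* = 0.337/0.0156 = 21.6.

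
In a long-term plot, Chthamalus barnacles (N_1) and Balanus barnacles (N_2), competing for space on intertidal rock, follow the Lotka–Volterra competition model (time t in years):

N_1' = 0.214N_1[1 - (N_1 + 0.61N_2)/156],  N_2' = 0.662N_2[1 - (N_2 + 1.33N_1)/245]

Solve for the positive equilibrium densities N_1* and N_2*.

N_1* ≈ 34.7, N_2* ≈ 199

Setting both brackets to zero gives the nullclines N_1 + 0.61N_2 = 156 and 1.33N_1 + N_2 = 245.
Substituting N_2 = 245 - 1.33N_1 into the first: N_1(1 - 0.61·1.33) = 156 - 0.61·245.
So N_1* = 6.55/0.189 = 34.7, and then N_2* = 245 - 1.33·34.7 = 199.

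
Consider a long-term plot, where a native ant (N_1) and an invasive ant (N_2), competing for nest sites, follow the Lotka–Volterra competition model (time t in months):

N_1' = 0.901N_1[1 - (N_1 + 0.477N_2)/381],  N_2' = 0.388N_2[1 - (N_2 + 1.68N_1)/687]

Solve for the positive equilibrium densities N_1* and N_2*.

Setting both brackets to zero gives the nullclines N_1 + 0.477N_2 = 381 and 1.68N_1 + N_2 = 687.
Substituting N_2 = 687 - 1.68N_1 into the first: N_1(1 - 0.477·1.68) = 381 - 0.477·687.
So N_1* = 53.3/0.199 = 268, and then N_2* = 687 - 1.68·268 = 236.

N_1* ≈ 268, N_2* ≈ 236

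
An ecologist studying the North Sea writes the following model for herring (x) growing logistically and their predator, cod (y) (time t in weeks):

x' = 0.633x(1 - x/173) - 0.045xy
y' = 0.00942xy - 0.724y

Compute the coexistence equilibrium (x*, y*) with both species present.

x* ≈ 76.9, y* ≈ 7.82

From dy/dt = 0 with y > 0: 0.00942x* = 0.724, so x* = 76.9.
Substitute into dx/dt = 0: 0.633(1 - 76.9/173) = 0.045y*.
The bracket is 0.556, giving y* = 0.352/0.045 = 7.82.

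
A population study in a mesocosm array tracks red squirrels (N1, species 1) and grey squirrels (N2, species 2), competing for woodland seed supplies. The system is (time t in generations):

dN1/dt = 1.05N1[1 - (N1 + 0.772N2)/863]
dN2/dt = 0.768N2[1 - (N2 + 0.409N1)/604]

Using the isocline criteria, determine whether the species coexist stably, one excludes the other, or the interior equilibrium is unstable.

stable coexistence

Compare the nullcline intercepts: K1/α12 = 863/0.772 = 1120 > K2 = 604; K2/α21 = 604/0.409 = 1480 > K1 = 863.
Since both inequalities hold, each species can invade when rare, so the interior equilibrium is stable.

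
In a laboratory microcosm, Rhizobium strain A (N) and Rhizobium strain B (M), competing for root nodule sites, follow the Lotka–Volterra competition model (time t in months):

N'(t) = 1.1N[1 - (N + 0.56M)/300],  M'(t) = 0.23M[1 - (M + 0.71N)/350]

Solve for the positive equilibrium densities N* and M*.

Setting both brackets to zero gives the nullclines N + 0.56M = 300 and 0.71N + M = 350.
Substituting M = 350 - 0.71N into the first: N(1 - 0.56·0.71) = 300 - 0.56·350.
So N* = 104/0.602 = 173, and then M* = 350 - 0.71·173 = 227.

N* ≈ 173, M* ≈ 227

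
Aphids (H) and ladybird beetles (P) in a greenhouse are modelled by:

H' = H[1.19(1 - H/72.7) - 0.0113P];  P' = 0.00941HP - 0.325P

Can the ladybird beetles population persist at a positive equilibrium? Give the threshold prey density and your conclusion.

Threshold H = 34.5; K > 34.5, so yes, the predator persists.

The predator equation gives dP/dt > 0 only when H > 0.325/0.00941 = 34.5.
Without the predator, H → K = 72.7. Since 72.7 > 34.5, the predator can invade and persist.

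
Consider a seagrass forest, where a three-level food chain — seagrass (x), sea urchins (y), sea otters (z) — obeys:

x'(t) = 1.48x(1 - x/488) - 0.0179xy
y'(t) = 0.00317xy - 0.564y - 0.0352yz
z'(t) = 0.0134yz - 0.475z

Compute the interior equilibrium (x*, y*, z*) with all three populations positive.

x* ≈ 279, y* ≈ 35.4, z* ≈ 9.08

From dz/dt = 0: 0.0134y* = 0.475, so y* = 35.4.
From dx/dt = 0: 1.48(1 - x*/488) = 0.0179·35.4, giving x* = 488·(1 - 0.429) = 279.
From dy/dt = 0: 0.00317·279 - 0.564 = 0.0352z*, so z* = 0.32/0.0352 = 9.08.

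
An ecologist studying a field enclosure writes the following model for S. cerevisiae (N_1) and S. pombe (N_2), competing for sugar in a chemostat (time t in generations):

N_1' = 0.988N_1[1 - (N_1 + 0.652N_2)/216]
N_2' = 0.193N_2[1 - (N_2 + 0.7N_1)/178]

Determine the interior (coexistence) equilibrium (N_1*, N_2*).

Setting both brackets to zero gives the nullclines N_1 + 0.652N_2 = 216 and 0.7N_1 + N_2 = 178.
Substituting N_2 = 178 - 0.7N_1 into the first: N_1(1 - 0.652·0.7) = 216 - 0.652·178.
So N_1* = 99.9/0.544 = 184, and then N_2* = 178 - 0.7·184 = 49.3.

N_1* ≈ 184, N_2* ≈ 49.3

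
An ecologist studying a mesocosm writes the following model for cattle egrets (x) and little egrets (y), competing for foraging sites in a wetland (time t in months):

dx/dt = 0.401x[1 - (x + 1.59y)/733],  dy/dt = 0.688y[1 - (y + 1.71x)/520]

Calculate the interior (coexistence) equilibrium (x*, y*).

x* ≈ 54.6, y* ≈ 427

Setting both brackets to zero gives the nullclines x + 1.59y = 733 and 1.71x + y = 520.
Substituting y = 520 - 1.71x into the first: x(1 - 1.59·1.71) = 733 - 1.59·520.
So x* = -93.8/-1.72 = 54.6, and then y* = 520 - 1.71·54.6 = 427.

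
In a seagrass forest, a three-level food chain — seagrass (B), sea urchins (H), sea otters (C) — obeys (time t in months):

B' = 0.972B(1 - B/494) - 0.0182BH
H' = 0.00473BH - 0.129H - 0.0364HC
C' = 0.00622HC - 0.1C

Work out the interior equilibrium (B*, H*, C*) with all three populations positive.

B* ≈ 345, H* ≈ 16.1, C* ≈ 41.3

From dC/dt = 0: 0.00622H* = 0.1, so H* = 16.1.
From dB/dt = 0: 0.972(1 - B*/494) = 0.0182·16.1, giving B* = 494·(1 - 0.301) = 345.
From dH/dt = 0: 0.00473·345 - 0.129 = 0.0364C*, so C* = 1.5/0.0364 = 41.3.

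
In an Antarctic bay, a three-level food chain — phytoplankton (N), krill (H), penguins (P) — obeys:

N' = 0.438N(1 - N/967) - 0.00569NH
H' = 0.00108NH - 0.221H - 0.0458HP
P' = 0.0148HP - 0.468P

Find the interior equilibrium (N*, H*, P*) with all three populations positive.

N* ≈ 570, H* ≈ 31.6, P* ≈ 8.61

From dP/dt = 0: 0.0148H* = 0.468, so H* = 31.6.
From dN/dt = 0: 0.438(1 - N*/967) = 0.00569·31.6, giving N* = 967·(1 - 0.411) = 570.
From dH/dt = 0: 0.00108·570 - 0.221 = 0.0458P*, so P* = 0.394/0.0458 = 8.61.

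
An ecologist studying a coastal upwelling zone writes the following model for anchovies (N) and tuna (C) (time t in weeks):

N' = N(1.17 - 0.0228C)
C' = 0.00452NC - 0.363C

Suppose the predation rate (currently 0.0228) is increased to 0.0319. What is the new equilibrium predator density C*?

C* ≈ 36.7

At the interior fixed point, setting dN/dt = 0 with N > 0 fixes C* = (prey growth rate)/(NC coefficient) — independent of the other coefficients.
With the change, C* = 1.17/0.0319 = 36.7; it falls from 51.3.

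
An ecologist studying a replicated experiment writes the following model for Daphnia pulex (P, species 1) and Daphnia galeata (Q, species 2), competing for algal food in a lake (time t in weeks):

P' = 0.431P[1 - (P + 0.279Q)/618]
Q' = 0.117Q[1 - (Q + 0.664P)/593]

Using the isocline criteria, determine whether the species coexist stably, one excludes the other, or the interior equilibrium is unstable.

Compare the nullcline intercepts: K1/α12 = 618/0.279 = 2220 > K2 = 593; K2/α21 = 593/0.664 = 893 > K1 = 618.
Since both inequalities hold, each species can invade when rare, so the interior equilibrium is stable.

stable coexistence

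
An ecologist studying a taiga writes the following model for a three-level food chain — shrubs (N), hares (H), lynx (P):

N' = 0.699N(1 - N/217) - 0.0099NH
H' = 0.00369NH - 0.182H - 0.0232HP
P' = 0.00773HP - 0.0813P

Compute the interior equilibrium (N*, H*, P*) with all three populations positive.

From dP/dt = 0: 0.00773H* = 0.0813, so H* = 10.5.
From dN/dt = 0: 0.699(1 - N*/217) = 0.0099·10.5, giving N* = 217·(1 - 0.149) = 185.
From dH/dt = 0: 0.00369·185 - 0.182 = 0.0232P*, so P* = 0.499/0.0232 = 21.5.

N* ≈ 185, H* ≈ 10.5, P* ≈ 21.5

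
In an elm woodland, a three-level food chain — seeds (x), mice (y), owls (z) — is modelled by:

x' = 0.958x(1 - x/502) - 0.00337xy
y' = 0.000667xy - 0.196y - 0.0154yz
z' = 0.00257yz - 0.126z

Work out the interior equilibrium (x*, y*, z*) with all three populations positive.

From dz/dt = 0: 0.00257y* = 0.126, so y* = 49.
From dx/dt = 0: 0.958(1 - x*/502) = 0.00337·49, giving x* = 502·(1 - 0.172) = 415.
From dy/dt = 0: 0.000667·415 - 0.196 = 0.0154z*, so z* = 0.0811/0.0154 = 5.27.

x* ≈ 415, y* ≈ 49, z* ≈ 5.27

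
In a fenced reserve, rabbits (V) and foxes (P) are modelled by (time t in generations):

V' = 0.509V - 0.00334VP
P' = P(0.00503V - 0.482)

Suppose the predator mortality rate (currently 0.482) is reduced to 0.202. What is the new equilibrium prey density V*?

At the interior fixed point, setting dP/dt = 0 with P > 0 fixes V* = (predator death rate)/(VP coefficient) — independent of the other coefficients.
With the change, V* = 0.202/0.00503 = 40.2; it falls from 95.8.

V* ≈ 40.2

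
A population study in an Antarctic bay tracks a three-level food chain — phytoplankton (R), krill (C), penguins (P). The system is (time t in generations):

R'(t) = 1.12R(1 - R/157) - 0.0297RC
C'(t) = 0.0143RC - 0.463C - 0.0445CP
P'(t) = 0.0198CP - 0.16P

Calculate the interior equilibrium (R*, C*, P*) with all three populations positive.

From dP/dt = 0: 0.0198C* = 0.16, so C* = 8.08.
From dR/dt = 0: 1.12(1 - R*/157) = 0.0297·8.08, giving R* = 157·(1 - 0.214) = 123.
From dC/dt = 0: 0.0143·123 - 0.463 = 0.0445P*, so P* = 1.3/0.0445 = 29.2.

R* ≈ 123, C* ≈ 8.08, P* ≈ 29.2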